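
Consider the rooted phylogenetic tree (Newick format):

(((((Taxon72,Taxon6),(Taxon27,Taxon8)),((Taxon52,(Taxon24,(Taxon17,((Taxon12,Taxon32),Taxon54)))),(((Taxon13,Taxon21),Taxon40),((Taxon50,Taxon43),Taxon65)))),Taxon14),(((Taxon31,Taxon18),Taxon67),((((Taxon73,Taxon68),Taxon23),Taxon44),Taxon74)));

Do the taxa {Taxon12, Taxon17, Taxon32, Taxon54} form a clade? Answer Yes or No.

Yes

The most recent common ancestor of these taxa subtends (Taxon17,((Taxon12,Taxon32),Taxon54)).
That clade has exactly 4 tips — every listed taxon and nothing else — so the group is monophyletic.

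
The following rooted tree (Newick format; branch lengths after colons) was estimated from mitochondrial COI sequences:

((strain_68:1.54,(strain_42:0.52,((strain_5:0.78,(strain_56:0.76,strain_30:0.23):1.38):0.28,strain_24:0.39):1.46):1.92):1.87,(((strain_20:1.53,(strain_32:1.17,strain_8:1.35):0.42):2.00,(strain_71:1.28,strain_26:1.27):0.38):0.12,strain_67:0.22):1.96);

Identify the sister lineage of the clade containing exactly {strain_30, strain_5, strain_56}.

strain_24

The clade containing exactly {strain_30, strain_5, strain_56} attaches to the tree at the node subtending ((strain_5,(strain_56,strain_30)),strain_24).
The other lineage descending from that same node — the sister group — is the single tip strain_24.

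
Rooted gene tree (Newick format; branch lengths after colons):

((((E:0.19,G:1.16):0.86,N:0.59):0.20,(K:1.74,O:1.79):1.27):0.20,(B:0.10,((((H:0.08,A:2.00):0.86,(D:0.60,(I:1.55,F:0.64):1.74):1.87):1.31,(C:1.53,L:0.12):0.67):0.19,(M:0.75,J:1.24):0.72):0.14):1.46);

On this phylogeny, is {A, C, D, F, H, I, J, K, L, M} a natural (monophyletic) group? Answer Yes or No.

The MRCA of the listed taxa is the root, so the smallest clade containing them is the whole tree.
That clade also contains B, E, G, N, O, which are not in the proposed group, so the group is not monophyletic.

No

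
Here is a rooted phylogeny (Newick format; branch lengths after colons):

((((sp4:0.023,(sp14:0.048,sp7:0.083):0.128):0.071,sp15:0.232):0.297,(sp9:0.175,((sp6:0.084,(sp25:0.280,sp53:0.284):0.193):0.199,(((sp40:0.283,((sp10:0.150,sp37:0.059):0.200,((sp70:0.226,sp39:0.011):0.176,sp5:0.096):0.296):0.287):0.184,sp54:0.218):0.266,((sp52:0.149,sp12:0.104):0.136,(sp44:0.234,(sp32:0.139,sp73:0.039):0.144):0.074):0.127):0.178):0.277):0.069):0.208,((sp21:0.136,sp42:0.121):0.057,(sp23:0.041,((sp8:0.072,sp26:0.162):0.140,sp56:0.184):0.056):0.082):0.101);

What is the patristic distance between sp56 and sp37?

The path runs sp56 → … → MRCA → … → sp37; the MRCA is the root of the tree.
Branch lengths along that path: 0.184 + 0.056 + 0.082 + 0.101 + 0.208 + 0.069 + 0.277 + 0.178 + 0.266 + 0.184 + 0.287 + 0.200 + 0.059 = 2.151.

2.151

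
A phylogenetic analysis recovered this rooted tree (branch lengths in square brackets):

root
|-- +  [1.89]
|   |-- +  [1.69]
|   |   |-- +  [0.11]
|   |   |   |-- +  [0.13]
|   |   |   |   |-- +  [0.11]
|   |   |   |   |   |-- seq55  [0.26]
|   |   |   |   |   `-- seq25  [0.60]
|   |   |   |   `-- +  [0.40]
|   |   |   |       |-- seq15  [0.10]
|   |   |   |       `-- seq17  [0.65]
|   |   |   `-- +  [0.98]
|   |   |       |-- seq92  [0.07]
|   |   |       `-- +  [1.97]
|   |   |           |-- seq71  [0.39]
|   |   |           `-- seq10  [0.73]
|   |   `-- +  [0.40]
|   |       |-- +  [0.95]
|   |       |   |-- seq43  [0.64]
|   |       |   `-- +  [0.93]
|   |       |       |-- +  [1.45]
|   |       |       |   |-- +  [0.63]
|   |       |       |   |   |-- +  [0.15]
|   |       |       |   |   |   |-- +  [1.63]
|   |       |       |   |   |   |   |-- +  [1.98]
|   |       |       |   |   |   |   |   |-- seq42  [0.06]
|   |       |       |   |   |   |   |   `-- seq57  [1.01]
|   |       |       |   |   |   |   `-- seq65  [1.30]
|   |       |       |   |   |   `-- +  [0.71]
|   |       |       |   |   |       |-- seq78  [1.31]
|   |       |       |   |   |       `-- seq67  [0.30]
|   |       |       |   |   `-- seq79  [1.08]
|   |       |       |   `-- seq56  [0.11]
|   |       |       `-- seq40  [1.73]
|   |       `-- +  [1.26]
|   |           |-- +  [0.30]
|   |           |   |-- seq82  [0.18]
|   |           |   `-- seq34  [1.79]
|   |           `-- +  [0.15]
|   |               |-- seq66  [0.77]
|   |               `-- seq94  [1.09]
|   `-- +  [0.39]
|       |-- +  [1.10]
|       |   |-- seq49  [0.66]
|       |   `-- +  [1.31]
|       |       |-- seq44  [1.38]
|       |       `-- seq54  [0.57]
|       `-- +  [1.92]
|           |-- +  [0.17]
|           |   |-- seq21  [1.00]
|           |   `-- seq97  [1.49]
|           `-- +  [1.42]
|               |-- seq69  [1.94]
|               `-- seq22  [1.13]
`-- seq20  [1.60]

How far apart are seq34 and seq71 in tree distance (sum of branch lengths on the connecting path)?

7.20

The path runs seq34 → … → MRCA → … → seq71; the MRCA is the node subtending ((((seq55,seq25),(seq15,seq17)),(seq92,(seq71,seq10))),((seq43,((((((seq42,seq57),seq65),(seq78,seq67)),seq79),seq56),seq40)),((seq82,seq34),(seq66,seq94)))).
Branch lengths along that path: 1.79 + 0.30 + 1.26 + 0.40 + 0.11 + 0.98 + 1.97 + 0.39 = 7.20.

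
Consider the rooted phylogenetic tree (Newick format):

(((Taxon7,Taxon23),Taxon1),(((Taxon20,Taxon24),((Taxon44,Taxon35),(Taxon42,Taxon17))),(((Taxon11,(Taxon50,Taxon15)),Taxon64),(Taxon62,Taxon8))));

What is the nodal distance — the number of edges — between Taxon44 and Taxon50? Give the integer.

The MRCA of Taxon44 and Taxon50 is the node subtending (((Taxon20,Taxon24),((Taxon44,Taxon35),(Taxon42,Taxon17))),(((Taxon11,(Taxon50,Taxon15)),Taxon64),(Taxon62,Taxon8))).
From Taxon44 up to that node: 4 branches. From Taxon50 up to the same node: 5 branches. Total: 4 + 5 = 9.

9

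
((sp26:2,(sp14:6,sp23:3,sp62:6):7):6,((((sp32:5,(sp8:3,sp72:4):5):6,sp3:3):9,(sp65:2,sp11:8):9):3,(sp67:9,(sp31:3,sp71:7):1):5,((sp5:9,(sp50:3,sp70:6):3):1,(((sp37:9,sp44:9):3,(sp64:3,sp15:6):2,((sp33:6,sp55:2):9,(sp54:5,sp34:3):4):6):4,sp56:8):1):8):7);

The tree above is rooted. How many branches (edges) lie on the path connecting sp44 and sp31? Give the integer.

The MRCA of sp44 and sp31 is the node subtending ((((sp32,(sp8,sp72)),sp3),(sp65,sp11)),(sp67,(sp31,sp71)),((sp5,(sp50,sp70)),(((sp37,sp44),(sp64,sp15),((sp33,sp55),(sp54,sp34))),sp56))).
From sp44 up to that node: 5 branches. From sp31 up to the same node: 3 branches. Total: 5 + 3 = 8.

8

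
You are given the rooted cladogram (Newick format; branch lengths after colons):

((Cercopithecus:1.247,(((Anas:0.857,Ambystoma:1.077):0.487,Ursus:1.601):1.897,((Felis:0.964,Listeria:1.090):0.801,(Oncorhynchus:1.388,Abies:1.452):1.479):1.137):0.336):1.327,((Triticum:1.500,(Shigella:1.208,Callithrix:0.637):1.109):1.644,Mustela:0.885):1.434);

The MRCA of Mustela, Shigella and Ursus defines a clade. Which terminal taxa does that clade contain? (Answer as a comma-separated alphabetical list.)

Tracing Mustela: it sits inside ((Triticum,(Shigella,Callithrix)),Mustela).
Tracing Shigella: it sits inside (Shigella,Callithrix).
Tracing Ursus: it sits inside ((Anas,Ambystoma),Ursus).
The smallest clade enclosing all 3 is the whole tree (their MRCA is the root), so the answer is all 12 tips in alphabetical order.

Abies, Ambystoma, Anas, Callithrix, Cercopithecus, Felis, Listeria, Mustela, Oncorhynchus, Shigella, Triticum, Ursus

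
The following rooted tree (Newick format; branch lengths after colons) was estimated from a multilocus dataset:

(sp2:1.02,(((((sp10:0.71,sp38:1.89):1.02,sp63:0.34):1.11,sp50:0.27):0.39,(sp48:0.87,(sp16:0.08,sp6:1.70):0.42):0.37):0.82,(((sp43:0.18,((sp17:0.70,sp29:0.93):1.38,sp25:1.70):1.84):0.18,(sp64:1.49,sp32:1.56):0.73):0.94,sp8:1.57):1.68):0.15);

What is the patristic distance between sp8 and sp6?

6.56

The path runs sp8 → … → MRCA → … → sp6; the MRCA is the node subtending (((((sp10,sp38),sp63),sp50),(sp48,(sp16,sp6))),(((sp43,((sp17,sp29),sp25)),(sp64,sp32)),sp8)).
Branch lengths along that path: 1.57 + 1.68 + 0.82 + 0.37 + 0.42 + 1.70 = 6.56.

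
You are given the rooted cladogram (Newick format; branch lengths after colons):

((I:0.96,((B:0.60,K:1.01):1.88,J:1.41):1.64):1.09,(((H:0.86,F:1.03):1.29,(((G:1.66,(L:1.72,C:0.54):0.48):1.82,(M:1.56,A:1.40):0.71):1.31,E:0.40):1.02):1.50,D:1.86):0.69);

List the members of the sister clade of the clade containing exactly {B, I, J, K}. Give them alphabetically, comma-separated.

A, C, D, E, F, G, H, L, M

The clade containing exactly {B, I, J, K} attaches directly to the root of the tree.
The other lineage descending from that same node — the sister group — is (((H,F),(((G,(L,C)),(M,A)),E)),D); its 9 tips in alphabetical order are the answer.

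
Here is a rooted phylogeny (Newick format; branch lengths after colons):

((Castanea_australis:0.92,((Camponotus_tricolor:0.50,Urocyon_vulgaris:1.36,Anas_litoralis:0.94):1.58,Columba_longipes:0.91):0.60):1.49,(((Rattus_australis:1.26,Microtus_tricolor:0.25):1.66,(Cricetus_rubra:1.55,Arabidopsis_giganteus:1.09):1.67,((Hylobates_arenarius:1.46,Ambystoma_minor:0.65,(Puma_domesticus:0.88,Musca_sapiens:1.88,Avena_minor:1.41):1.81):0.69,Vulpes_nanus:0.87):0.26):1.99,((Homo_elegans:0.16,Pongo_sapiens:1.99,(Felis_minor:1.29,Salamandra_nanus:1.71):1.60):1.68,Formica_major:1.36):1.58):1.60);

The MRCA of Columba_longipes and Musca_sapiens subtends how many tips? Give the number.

The MRCA of Columba_longipes and Musca_sapiens is the root, so the clade is the entire tree.
That clade contains 20 terminal taxa: Ambystoma_minor, Anas_litoralis, Arabidopsis_giganteus, Avena_minor, Camponotus_tricolor, Castanea_australis, Columba_longipes, Cricetus_rubra, Felis_minor, Formica_major, Homo_elegans, Hylobates_arenarius, Microtus_tricolor, Musca_sapiens, Pongo_sapiens, Puma_domesticus, Rattus_australis, Salamandra_nanus, Urocyon_vulgaris, Vulpes_nanus.

20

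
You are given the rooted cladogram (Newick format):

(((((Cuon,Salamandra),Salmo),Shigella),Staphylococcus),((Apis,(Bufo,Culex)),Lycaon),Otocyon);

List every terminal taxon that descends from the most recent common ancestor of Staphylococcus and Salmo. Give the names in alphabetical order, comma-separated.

Tracing Staphylococcus: it sits inside ((((Cuon,Salamandra),Salmo),Shigella),Staphylococcus).
Tracing Salmo: it sits inside ((Cuon,Salamandra),Salmo).
The smallest clade enclosing both is ((((Cuon,Salamandra),Salmo),Shigella),Staphylococcus); the answer is its 5 terminal taxa in alphabetical order.

Cuon, Salamandra, Salmo, Shigella, Staphylococcus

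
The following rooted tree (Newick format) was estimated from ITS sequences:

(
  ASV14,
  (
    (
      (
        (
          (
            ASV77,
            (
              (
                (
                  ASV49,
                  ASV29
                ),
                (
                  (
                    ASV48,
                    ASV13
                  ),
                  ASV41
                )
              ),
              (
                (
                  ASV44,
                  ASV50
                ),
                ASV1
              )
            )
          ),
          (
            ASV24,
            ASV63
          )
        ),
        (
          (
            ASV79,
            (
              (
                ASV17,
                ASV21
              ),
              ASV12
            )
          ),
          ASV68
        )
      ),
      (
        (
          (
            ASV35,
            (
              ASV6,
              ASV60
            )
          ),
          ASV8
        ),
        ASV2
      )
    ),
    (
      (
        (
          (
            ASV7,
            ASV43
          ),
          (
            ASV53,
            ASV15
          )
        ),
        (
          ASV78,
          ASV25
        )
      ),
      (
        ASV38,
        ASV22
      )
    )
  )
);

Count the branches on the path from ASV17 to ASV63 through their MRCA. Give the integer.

8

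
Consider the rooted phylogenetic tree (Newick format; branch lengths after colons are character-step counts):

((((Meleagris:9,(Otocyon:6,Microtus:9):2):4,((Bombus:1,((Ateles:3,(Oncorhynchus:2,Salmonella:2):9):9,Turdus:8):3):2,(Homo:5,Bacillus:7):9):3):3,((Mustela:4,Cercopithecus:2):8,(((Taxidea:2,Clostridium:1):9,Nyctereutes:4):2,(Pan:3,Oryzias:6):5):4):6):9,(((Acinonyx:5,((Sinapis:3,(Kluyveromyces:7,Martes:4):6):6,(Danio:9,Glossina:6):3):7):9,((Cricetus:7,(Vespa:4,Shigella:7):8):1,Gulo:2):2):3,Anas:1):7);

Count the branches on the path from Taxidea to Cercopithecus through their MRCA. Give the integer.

6

The MRCA of Taxidea and Cercopithecus is the node subtending ((Mustela,Cercopithecus),(((Taxidea,Clostridium),Nyctereutes),(Pan,Oryzias))).
From Taxidea up to that node: 4 branches. From Cercopithecus up to the same node: 2 branches. Total: 4 + 2 = 6.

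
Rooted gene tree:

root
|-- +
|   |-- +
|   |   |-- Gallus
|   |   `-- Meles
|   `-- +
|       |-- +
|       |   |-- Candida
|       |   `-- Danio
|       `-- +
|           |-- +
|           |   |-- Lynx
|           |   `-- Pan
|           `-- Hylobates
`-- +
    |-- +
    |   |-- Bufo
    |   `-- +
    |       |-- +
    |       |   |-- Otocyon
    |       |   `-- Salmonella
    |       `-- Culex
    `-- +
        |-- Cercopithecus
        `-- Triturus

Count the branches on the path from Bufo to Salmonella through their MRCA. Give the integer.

The MRCA of Bufo and Salmonella is the node subtending (Bufo,((Otocyon,Salmonella),Culex)).
From Bufo up to that node: 1 branch. From Salmonella up to the same node: 3 branches. Total: 1 + 3 = 4.

4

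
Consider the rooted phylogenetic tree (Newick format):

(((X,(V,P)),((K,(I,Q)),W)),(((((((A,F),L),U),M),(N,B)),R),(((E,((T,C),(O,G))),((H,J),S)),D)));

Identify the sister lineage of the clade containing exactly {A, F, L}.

The clade containing exactly {A, F, L} attaches to the tree at the node subtending (((A,F),L),U).
The other lineage descending from that same node — the sister group — is the single tip U.

U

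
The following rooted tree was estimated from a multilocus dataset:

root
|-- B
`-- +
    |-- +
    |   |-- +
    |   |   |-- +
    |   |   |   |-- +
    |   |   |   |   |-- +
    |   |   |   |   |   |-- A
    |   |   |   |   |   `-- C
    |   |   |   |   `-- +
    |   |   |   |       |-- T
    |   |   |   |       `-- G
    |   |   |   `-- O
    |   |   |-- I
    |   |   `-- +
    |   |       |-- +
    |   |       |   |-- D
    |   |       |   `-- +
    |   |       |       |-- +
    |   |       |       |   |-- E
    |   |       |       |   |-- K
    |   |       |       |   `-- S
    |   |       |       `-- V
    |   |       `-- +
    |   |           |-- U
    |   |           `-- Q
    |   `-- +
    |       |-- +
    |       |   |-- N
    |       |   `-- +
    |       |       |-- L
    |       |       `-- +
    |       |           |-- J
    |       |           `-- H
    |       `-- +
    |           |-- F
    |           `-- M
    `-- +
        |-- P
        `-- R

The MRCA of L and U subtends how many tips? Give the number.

19

The MRCA of L and U is the node subtending (((((A,C),(T,G)),O),I,((D,((E,K,S),V)),(U,Q))),((N,(L,(J,H))),(F,M))).
That clade contains 19 terminal taxa: A, C, D, E, F, G, H, I, J, K, L, M, N, O, Q, S, T, U, V.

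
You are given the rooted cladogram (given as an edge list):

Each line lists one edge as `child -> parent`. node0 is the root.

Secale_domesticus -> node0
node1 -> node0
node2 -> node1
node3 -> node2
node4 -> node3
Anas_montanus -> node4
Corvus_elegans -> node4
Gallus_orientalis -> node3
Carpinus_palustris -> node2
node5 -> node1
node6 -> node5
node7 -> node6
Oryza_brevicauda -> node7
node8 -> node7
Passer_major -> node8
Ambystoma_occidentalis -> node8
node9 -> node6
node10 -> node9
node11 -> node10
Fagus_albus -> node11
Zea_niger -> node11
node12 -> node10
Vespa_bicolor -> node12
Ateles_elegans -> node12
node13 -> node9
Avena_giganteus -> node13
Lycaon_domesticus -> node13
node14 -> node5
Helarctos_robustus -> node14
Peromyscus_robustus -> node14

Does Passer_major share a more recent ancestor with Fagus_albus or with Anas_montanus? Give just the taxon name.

The MRCA of Passer_major and Fagus_albus subtends ((Oryza_brevicauda,(Passer_major,Ambystoma_occidentalis)),(((Fagus_albus,Zea_niger),(Vespa_bicolor,Ateles_elegans)),(Avena_giganteus,Lycaon_domesticus))) (9 taxa).
The MRCA of Passer_major and Anas_montanus subtends ((((Anas_montanus,Corvus_elegans),Gallus_orientalis),Carpinus_palustris),(((Oryza_brevicauda,(Passer_major,Ambystoma_occidentalis)),(((Fagus_albus,Zea_niger),(Vespa_bicolor,Ateles_elegans)),(Avena_giganteus,Lycaon_domesticus))),(Helarctos_robustus,Peromyscus_robustus))) (15 taxa).
The first is nested inside the second, so Passer_major shares a more recent common ancestor with Fagus_albus.

Fagus_albus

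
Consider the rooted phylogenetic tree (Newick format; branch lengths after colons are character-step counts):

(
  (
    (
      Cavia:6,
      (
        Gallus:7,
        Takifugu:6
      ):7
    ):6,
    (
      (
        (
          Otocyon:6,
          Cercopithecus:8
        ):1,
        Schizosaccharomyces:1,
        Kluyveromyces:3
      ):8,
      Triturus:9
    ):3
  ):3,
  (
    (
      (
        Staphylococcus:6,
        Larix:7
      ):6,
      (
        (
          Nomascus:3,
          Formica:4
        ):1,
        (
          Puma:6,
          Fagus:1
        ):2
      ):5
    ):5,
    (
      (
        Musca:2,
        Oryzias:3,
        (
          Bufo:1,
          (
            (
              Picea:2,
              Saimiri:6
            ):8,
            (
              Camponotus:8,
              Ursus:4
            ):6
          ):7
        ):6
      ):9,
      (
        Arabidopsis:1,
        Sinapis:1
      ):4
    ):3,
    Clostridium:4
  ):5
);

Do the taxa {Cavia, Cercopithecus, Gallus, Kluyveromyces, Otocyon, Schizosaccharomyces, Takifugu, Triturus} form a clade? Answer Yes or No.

Yes

The most recent common ancestor of these taxa subtends ((Cavia,(Gallus,Takifugu)),(((Otocyon,Cercopithecus),Schizosaccharomyces,Kluyveromyces),Triturus)).
That clade has exactly 8 tips — every listed taxon and nothing else — so the group is monophyletic.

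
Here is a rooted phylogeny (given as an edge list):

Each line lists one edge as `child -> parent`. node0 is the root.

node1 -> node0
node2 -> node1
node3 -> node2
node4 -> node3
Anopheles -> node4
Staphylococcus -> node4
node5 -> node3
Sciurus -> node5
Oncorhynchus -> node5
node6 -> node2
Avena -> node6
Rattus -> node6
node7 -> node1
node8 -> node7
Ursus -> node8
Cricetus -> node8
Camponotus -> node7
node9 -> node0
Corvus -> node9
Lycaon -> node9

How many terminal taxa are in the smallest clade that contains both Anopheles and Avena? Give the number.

The MRCA of Anopheles and Avena is the node subtending (((Anopheles,Staphylococcus),(Sciurus,Oncorhynchus)),(Avena,Rattus)).
That clade contains 6 terminal taxa: Anopheles, Avena, Oncorhynchus, Rattus, Sciurus, Staphylococcus.

6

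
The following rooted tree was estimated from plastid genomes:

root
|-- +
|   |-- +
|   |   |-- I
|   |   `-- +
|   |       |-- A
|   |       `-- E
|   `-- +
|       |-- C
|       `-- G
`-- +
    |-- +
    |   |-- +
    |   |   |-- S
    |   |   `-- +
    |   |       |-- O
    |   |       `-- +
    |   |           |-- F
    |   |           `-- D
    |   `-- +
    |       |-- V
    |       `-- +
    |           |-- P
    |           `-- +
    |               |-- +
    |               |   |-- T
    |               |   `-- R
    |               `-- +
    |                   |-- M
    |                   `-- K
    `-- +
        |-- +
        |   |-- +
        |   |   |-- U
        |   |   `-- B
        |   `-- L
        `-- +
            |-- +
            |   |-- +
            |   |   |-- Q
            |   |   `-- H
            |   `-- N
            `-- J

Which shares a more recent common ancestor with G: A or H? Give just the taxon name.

The MRCA of G and A subtends ((I,(A,E)),(C,G)) (5 taxa).
The MRCA of G and H is the root, subtending the entire tree (22 taxa).
The first is nested inside the second, so G shares a more recent common ancestor with A.

A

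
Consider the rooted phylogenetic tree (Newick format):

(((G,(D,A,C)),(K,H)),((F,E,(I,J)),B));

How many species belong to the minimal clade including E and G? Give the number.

11

The MRCA of E and G is the root, so the clade is the entire tree.
That clade contains 11 terminal taxa: A, B, C, D, E, F, G, H, I, J, K.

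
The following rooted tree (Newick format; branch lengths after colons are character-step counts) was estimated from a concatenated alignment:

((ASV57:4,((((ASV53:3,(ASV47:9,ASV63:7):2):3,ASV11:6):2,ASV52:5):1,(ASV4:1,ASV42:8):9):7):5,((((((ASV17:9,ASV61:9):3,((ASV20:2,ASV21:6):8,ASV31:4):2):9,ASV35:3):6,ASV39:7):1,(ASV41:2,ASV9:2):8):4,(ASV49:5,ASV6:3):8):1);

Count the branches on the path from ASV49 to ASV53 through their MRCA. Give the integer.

The MRCA of ASV49 and ASV53 is the root of the tree.
From ASV49 up to that node: 3 branches. From ASV53 up to the same node: 6 branches. Total: 3 + 6 = 9.

9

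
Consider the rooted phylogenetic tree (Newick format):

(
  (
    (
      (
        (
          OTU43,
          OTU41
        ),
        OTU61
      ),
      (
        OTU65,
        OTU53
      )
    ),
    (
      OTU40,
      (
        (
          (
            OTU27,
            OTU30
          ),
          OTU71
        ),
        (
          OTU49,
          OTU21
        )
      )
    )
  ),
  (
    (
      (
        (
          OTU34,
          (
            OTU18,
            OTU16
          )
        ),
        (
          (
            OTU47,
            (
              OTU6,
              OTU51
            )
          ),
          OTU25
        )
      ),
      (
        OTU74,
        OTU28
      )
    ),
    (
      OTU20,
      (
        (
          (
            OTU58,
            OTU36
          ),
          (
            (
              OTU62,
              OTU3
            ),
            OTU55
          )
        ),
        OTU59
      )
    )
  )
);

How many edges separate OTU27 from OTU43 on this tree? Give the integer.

9

The MRCA of OTU27 and OTU43 is the node subtending ((((OTU43,OTU41),OTU61),(OTU65,OTU53)),(OTU40,(((OTU27,OTU30),OTU71),(OTU49,OTU21)))).
From OTU27 up to that node: 5 branches. From OTU43 up to the same node: 4 branches. Total: 5 + 4 = 9.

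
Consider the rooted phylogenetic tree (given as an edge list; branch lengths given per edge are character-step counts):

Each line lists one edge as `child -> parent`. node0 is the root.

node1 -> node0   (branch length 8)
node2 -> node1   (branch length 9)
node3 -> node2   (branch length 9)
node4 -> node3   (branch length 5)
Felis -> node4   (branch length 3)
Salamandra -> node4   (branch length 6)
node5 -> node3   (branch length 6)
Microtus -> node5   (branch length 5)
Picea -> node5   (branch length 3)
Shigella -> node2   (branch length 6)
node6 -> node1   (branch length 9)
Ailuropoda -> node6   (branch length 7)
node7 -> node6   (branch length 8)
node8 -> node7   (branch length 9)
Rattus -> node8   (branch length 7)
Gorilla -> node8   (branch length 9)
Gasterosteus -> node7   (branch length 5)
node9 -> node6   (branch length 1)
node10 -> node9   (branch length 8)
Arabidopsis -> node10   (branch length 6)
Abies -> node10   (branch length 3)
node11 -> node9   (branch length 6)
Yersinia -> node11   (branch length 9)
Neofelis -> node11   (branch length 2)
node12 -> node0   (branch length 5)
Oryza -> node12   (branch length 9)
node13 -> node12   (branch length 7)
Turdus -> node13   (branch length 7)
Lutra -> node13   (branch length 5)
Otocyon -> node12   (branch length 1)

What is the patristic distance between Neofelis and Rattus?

The path runs Neofelis → … → MRCA → … → Rattus; the MRCA is the node subtending (Ailuropoda,((Rattus,Gorilla),Gasterosteus),((Arabidopsis,Abies),(Yersinia,Neofelis))).
Branch lengths along that path: 2 + 6 + 1 + 8 + 9 + 7 = 33.

33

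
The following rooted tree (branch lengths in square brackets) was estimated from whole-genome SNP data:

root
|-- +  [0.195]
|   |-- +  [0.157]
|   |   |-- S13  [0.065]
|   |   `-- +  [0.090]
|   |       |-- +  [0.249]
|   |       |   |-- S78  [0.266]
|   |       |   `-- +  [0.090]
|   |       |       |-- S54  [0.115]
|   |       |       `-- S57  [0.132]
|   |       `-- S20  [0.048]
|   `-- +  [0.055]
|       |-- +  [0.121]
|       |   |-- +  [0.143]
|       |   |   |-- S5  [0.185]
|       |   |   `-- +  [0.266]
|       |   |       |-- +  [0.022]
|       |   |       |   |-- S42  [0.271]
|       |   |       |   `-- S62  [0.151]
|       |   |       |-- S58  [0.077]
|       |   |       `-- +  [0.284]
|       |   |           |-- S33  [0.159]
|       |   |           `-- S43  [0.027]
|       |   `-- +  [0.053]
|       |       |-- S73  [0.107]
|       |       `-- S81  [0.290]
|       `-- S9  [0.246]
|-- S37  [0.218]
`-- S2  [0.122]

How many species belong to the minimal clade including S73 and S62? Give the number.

The MRCA of S73 and S62 is the node subtending ((S5,((S42,S62),S58,(S33,S43))),(S73,S81)).
That clade contains 8 terminal taxa: S33, S42, S43, S5, S58, S62, S73, S81.

8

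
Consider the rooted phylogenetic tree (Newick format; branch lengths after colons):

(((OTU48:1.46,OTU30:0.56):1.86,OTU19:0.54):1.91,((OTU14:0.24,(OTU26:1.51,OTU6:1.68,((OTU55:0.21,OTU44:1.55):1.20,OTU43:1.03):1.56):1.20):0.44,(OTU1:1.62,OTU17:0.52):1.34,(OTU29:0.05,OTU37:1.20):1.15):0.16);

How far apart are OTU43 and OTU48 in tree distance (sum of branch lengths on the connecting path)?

9.62

The path runs OTU43 → … → MRCA → … → OTU48; the MRCA is the root of the tree.
Branch lengths along that path: 1.03 + 1.56 + 1.20 + 0.44 + 0.16 + 1.91 + 1.86 + 1.46 = 9.62.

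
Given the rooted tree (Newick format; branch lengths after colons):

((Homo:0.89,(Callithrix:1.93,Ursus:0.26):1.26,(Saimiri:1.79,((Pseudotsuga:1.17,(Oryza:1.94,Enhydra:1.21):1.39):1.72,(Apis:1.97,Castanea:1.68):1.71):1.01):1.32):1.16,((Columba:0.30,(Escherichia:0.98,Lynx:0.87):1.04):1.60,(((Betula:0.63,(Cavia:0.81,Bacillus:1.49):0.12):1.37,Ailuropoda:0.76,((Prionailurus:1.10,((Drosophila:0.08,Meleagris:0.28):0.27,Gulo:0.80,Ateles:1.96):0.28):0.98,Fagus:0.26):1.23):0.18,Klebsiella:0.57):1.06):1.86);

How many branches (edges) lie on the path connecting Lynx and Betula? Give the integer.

7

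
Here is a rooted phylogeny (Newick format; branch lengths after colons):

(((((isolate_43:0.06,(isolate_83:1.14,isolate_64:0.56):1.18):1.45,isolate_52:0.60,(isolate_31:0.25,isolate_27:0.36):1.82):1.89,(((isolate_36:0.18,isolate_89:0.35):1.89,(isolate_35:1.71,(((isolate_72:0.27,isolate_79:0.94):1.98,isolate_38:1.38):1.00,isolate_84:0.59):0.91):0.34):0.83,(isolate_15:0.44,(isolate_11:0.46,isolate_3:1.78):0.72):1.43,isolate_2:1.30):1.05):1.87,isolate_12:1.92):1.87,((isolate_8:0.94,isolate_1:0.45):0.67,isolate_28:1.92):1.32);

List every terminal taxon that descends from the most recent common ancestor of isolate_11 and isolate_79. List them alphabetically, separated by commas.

isolate_11, isolate_15, isolate_2, isolate_3, isolate_35, isolate_36, isolate_38, isolate_72, isolate_79, isolate_84, isolate_89

Tracing isolate_11: it sits inside (isolate_11,isolate_3).
Tracing isolate_79: it sits inside (isolate_72,isolate_79).
The smallest clade enclosing both is (((isolate_36,isolate_89),(isolate_35,(((isolate_72,isolate_79),isolate_38),isolate_84))),(isolate_15,(isolate_11,isolate_3)),isolate_2); the answer is its 11 terminal taxa in alphabetical order.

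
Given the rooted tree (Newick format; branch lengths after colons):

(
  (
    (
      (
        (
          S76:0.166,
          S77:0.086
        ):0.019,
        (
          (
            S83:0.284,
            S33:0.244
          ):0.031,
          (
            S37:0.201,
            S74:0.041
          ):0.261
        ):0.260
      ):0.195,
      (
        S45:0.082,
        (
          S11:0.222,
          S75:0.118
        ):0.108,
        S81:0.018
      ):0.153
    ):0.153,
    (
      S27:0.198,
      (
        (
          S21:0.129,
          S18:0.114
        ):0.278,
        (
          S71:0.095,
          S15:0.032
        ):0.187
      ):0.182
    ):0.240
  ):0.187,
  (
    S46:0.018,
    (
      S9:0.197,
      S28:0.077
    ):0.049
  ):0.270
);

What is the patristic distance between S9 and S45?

The path runs S9 → … → MRCA → … → S45; the MRCA is the root of the tree.
Branch lengths along that path: 0.197 + 0.049 + 0.270 + 0.187 + 0.153 + 0.153 + 0.082 = 1.091.

1.091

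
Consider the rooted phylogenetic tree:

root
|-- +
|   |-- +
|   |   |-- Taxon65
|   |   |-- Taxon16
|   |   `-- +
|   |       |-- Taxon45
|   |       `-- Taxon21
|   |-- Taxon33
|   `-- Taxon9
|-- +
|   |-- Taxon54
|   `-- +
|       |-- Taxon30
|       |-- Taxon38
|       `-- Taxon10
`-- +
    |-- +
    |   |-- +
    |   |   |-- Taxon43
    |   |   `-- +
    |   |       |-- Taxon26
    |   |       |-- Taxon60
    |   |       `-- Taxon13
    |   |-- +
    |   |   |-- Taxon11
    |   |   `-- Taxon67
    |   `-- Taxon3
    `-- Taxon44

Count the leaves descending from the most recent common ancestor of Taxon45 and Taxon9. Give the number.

The MRCA of Taxon45 and Taxon9 is the node subtending ((Taxon65,Taxon16,(Taxon45,Taxon21)),Taxon33,Taxon9).
That clade contains 6 terminal taxa: Taxon16, Taxon21, Taxon33, Taxon45, Taxon65, Taxon9.

6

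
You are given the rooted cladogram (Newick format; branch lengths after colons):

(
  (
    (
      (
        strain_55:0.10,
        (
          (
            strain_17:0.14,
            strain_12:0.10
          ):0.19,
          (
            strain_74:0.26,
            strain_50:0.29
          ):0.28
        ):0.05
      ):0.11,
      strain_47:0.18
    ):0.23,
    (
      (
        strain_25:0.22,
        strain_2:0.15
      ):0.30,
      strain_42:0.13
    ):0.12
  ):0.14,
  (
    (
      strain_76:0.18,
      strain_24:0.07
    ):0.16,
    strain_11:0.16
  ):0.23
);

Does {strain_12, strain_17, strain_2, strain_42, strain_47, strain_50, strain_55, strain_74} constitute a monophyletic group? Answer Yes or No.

No

The MRCA of the listed taxa subtends (((strain_55,((strain_17,strain_12),(strain_74,strain_50))),strain_47),((strain_25,strain_2),strain_42)).
That clade also contains strain_25, which is not in the proposed group, so the group is not monophyletic.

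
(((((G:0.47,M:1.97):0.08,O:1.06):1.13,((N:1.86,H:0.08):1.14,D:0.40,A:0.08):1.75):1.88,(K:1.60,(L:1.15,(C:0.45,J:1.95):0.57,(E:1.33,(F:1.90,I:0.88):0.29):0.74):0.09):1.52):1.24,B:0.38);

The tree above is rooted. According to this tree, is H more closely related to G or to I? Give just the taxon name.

G

The MRCA of H and G subtends (((G,M),O),((N,H),D,A)) (7 taxa).
The MRCA of H and I subtends ((((G,M),O),((N,H),D,A)),(K,(L,(C,J),(E,(F,I))))) (14 taxa).
The first is nested inside the second, so H shares a more recent common ancestor with G.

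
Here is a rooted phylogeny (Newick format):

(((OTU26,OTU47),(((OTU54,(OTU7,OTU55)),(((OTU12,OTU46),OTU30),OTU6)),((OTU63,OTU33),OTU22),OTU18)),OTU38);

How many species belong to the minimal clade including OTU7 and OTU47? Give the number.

The MRCA of OTU7 and OTU47 is the node subtending ((OTU26,OTU47),(((OTU54,(OTU7,OTU55)),(((OTU12,OTU46),OTU30),OTU6)),((OTU63,OTU33),OTU22),OTU18)).
That clade contains 13 terminal taxa: OTU12, OTU18, OTU22, OTU26, OTU30, OTU33, OTU46, OTU47, OTU54, OTU55, OTU6, OTU63, OTU7.

13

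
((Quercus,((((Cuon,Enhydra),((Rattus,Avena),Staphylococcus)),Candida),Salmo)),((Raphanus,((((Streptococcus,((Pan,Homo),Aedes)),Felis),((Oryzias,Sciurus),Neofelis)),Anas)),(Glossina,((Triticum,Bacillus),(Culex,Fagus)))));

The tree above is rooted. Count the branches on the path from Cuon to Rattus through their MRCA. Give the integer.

5

The MRCA of Cuon and Rattus is the node subtending ((Cuon,Enhydra),((Rattus,Avena),Staphylococcus)).
From Cuon up to that node: 2 branches. From Rattus up to the same node: 3 branches. Total: 2 + 3 = 5.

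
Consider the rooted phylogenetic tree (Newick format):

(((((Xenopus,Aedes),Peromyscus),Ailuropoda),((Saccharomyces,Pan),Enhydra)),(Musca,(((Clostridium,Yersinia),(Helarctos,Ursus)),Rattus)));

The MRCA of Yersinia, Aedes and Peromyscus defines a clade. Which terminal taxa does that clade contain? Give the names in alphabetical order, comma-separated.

Aedes, Ailuropoda, Clostridium, Enhydra, Helarctos, Musca, Pan, Peromyscus, Rattus, Saccharomyces, Ursus, Xenopus, Yersinia

Tracing Yersinia: it sits inside (Clostridium,Yersinia).
Tracing Aedes: it sits inside (Xenopus,Aedes).
Tracing Peromyscus: it sits inside ((Xenopus,Aedes),Peromyscus).
The smallest clade enclosing all 3 is the whole tree (their MRCA is the root), so the answer is all 13 tips in alphabetical order.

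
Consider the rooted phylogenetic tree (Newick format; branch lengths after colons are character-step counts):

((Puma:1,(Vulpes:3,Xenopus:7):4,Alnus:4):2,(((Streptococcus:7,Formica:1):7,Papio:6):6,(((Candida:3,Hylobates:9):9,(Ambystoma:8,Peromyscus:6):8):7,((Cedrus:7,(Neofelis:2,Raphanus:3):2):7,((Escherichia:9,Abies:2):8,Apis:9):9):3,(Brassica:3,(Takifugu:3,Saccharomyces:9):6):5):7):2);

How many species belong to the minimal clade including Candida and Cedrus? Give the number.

The MRCA of Candida and Cedrus is the node subtending (((Candida,Hylobates),(Ambystoma,Peromyscus)),((Cedrus,(Neofelis,Raphanus)),((Escherichia,Abies),Apis)),(Brassica,(Takifugu,Saccharomyces))).
That clade contains 13 terminal taxa: Abies, Ambystoma, Apis, Brassica, Candida, Cedrus, Escherichia, Hylobates, Neofelis, Peromyscus, Raphanus, Saccharomyces, Takifugu.

13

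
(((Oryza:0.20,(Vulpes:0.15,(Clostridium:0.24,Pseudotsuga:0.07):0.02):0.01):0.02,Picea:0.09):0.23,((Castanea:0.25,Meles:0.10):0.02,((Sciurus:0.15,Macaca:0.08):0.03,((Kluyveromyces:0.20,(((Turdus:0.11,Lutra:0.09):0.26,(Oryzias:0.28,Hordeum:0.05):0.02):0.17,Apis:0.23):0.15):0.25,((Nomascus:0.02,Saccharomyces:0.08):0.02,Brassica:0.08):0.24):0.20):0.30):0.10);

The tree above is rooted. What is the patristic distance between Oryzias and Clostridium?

1.99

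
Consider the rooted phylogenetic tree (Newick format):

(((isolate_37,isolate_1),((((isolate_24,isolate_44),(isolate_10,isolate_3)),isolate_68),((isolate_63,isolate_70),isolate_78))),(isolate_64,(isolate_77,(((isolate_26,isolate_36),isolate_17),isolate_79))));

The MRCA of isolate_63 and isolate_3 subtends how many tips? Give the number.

The MRCA of isolate_63 and isolate_3 is the node subtending ((((isolate_24,isolate_44),(isolate_10,isolate_3)),isolate_68),((isolate_63,isolate_70),isolate_78)).
That clade contains 8 terminal taxa: isolate_10, isolate_24, isolate_3, isolate_44, isolate_63, isolate_68, isolate_70, isolate_78.

8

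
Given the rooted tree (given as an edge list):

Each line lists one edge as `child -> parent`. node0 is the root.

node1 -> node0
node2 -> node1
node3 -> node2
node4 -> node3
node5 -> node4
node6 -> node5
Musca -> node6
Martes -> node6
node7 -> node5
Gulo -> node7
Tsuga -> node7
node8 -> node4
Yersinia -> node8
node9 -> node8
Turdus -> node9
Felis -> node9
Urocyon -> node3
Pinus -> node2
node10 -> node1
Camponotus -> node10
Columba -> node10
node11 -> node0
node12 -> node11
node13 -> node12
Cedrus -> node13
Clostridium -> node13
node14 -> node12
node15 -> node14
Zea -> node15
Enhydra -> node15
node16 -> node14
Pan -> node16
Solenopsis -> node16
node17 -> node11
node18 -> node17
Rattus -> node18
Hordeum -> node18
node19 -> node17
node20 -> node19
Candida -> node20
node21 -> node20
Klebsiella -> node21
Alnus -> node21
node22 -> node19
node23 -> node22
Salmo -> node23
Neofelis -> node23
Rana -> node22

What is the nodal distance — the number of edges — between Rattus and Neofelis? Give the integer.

6

The MRCA of Rattus and Neofelis is the node subtending ((Rattus,Hordeum),((Candida,(Klebsiella,Alnus)),((Salmo,Neofelis),Rana))).
From Rattus up to that node: 2 branches. From Neofelis up to the same node: 4 branches. Total: 2 + 4 = 6.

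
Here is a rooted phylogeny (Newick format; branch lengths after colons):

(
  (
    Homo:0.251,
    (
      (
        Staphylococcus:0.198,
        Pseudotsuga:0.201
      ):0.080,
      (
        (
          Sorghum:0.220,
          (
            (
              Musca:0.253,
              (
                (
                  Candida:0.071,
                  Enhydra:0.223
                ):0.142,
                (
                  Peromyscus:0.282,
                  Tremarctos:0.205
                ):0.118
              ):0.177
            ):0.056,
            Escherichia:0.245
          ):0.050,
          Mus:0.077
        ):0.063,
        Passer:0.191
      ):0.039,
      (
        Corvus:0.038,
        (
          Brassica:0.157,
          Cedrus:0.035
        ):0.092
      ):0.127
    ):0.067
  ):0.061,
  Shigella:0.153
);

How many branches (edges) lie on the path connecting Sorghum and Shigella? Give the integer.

6

The MRCA of Sorghum and Shigella is the root of the tree.
From Sorghum up to that node: 5 branches. From Shigella up to the same node: 1 branch. Total: 5 + 1 = 6.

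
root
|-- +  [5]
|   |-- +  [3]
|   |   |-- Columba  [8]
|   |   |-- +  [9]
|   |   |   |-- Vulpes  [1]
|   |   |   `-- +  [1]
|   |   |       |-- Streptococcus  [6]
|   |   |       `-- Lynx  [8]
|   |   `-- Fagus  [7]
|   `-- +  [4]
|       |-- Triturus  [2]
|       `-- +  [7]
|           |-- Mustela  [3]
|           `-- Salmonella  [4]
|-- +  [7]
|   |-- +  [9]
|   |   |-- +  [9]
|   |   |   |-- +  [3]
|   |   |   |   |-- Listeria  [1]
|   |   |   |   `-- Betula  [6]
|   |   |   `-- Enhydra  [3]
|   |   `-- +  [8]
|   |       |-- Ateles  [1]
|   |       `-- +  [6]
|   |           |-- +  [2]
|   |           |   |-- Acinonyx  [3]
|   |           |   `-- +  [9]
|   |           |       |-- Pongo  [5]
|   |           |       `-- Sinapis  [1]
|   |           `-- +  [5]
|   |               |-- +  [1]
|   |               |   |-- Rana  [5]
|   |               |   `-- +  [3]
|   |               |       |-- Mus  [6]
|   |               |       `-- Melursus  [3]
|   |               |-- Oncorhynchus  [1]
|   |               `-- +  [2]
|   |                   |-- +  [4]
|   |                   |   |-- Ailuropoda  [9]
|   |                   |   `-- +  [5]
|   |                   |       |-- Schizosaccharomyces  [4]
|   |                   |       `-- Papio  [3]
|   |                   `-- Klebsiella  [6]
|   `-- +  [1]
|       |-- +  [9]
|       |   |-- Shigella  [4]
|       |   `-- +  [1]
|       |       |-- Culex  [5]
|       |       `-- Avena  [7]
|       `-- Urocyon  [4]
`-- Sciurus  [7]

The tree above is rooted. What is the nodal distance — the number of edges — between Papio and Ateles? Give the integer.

7

The MRCA of Papio and Ateles is the node subtending (Ateles,((Acinonyx,(Pongo,Sinapis)),((Rana,(Mus,Melursus)),Oncorhynchus,((Ailuropoda,(Schizosaccharomyces,Papio)),Klebsiella)))).
From Papio up to that node: 6 branches. From Ateles up to the same node: 1 branch. Total: 6 + 1 = 7.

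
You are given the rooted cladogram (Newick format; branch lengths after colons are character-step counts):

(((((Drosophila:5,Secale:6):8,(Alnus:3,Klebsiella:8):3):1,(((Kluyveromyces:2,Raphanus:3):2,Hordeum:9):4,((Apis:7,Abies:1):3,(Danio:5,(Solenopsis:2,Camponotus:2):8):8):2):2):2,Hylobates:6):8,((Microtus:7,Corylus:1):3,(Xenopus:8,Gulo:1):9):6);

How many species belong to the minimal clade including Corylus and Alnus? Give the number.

17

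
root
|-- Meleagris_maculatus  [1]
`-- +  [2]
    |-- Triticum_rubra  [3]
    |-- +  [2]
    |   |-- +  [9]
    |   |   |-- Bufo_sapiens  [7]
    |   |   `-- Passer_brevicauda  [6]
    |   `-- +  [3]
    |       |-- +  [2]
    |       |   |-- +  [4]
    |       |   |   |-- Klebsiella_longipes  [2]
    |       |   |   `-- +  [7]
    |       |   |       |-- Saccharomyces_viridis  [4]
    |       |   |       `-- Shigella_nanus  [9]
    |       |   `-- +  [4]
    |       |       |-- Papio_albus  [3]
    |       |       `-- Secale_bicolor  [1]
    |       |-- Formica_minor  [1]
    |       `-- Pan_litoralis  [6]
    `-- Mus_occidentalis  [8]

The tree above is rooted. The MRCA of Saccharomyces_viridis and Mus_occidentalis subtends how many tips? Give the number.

11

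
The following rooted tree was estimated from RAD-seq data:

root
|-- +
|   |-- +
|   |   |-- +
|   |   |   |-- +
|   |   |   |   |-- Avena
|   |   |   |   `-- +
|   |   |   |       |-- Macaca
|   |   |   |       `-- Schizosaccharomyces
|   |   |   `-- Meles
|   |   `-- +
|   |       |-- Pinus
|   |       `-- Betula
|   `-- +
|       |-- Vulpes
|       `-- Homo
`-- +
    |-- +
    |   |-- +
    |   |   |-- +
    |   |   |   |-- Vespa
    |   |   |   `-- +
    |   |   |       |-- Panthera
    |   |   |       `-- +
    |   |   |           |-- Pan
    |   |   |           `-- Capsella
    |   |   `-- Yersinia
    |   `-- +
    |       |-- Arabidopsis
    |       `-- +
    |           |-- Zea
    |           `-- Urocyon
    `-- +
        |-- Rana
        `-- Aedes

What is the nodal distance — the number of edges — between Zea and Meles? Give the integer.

The MRCA of Zea and Meles is the root of the tree.
From Zea up to that node: 5 branches. From Meles up to the same node: 4 branches. Total: 5 + 4 = 9.

9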